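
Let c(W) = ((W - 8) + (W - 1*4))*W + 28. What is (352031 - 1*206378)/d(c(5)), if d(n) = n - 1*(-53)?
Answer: 145653/71 ≈ 2051.4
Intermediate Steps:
c(W) = 28 + W*(-12 + 2*W) (c(W) = ((-8 + W) + (W - 4))*W + 28 = ((-8 + W) + (-4 + W))*W + 28 = (-12 + 2*W)*W + 28 = W*(-12 + 2*W) + 28 = 28 + W*(-12 + 2*W))
d(n) = 53 + n (d(n) = n + 53 = 53 + n)
(352031 - 1*206378)/d(c(5)) = (352031 - 1*206378)/(53 + (28 - 12*5 + 2*5²)) = (352031 - 206378)/(53 + (28 - 60 + 2*25)) = 145653/(53 + (28 - 60 + 50)) = 145653/(53 + 18) = 145653/71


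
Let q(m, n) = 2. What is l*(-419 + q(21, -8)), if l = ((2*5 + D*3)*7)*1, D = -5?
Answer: 14595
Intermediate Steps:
l = -35 (l = ((2*5 - 5*3)*7)*1 = ((10 - 15)*7)*1 = -5*7*1 = -35*1 = -35)
l*(-419 + q(21, -8)) = -35*(-419 + 2) = -35*(-417) = 14595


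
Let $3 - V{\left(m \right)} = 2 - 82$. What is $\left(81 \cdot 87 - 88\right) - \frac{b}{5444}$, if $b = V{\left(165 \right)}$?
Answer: $\frac{37884713}{5444} \approx 6959.0$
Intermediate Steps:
$V{\left(m \right)} = 83$ ($V{\left(m \right)} = 3 - \left(2 - 82\right) = 3 - -80 = 3 + 80 = 83$)
$b = 83$
$\left(81 \cdot 87 - 88\right) - \frac{b}{5444} = \left(81 \cdot 87 - 88\right) - \frac{83}{5444} = \left(7047 - 88\right) - 83 \cdot \frac{1}{5444} = 6959 - \frac{83}{5444} = \frac{37884713}{5444}$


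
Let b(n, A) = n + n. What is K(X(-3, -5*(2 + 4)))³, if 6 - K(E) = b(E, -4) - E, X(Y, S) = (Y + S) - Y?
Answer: 46656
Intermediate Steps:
b(n, A) = 2*n
X(Y, S) = S (X(Y, S) = (S + Y) - Y = S)
K(E) = 6 - E (K(E) = 6 - (2*E - E) = 6 - E)
K(X(-3, -5*(2 + 4)))³ = (6 - (-5)*(2 + 4))³ = (6 - (-5)*6)³ = (6 - 1*(-30))³ = (6 + 30)³ = 36³ = 46656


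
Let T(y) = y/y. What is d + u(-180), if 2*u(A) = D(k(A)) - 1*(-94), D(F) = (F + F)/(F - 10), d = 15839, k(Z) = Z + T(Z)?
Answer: 3002633/189 ≈ 15887.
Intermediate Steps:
T(y) = 1
k(Z) = 1 + Z (k(Z) = Z + 1 = 1 + Z)
D(F) = 2*F/(-10 + F) (D(F) = (2*F)/(-10 + F) = 2*F/(-10 + F))
u(A) = 47 + (1 + A)/(-9 + A) (u(A) = (2*(1 + A)/(-10 + (1 + A)) - 1*(-94))/2 = (2*(1 + A)/(-9 + A) + 94)/2 = (94 + 2*(1 + A)/(-9 + A))/2 = 47 + (1 + A)/(-9 + A))
d + u(-180) = 15839 + 2*(-211 + 24*(-180))/(-9 - 180) = 15839 + 2*(-211 - 4320)/(-189) = 15839 + 2*(-1/189)*(-4531) = 15839 + 9062/189 = 3002633/189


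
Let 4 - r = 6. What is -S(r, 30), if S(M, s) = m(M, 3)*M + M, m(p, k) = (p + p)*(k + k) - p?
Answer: -42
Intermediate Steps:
r = -2 (r = 4 - 1*6 = 4 - 6 = -2)
m(p, k) = -p + 4*k*p (m(p, k) = (2*p)*(2*k) - p = 4*k*p - p = -p + 4*k*p)
S(M, s) = M + 11*M² (S(M, s) = (M*(-1 + 4*3))*M + M = (M*(-1 + 12))*M + M = (M*11)*M + M = (11*M)*M + M = 11*M² + M = M + 11*M²)
-S(r, 30) = -(-2)*(1 + 11*(-2)) = -(-2)*(1 - 22) = -(-2)*(-21) = -1*42 = -42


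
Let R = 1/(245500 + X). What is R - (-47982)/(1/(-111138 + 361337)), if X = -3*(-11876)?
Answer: 3374955251655505/281128 ≈ 1.2005e+10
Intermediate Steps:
X = 35628
R = 1/281128 (R = 1/(245500 + 35628) = 1/281128 ≈ 3.5571e-6)
R - (-47982)/(1/(-111138 + 361337)) = 1/281128 - (-47982)/(1/(-111138 + 361337)) = 1/281128 - (-47982)/(1/250199) = 1/281128 - (-47982)/1/250199 = 1/281128 - (-47982)*250199 = 1/281128 - 1*(-12005048418) = 1/281128 + 12005048418 = 3374955251655505/281128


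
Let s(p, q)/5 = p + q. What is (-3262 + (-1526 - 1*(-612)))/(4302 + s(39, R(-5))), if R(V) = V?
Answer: -522/559 ≈ -0.93381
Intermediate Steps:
s(p, q) = 5*p + 5*q (s(p, q) = 5*(p + q) = 5*p + 5*q)
(-3262 + (-1526 - 1*(-612)))/(4302 + s(39, R(-5))) = (-3262 + (-1526 - 1*(-612)))/(4302 + (5*39 + 5*(-5))) = (-3262 + (-1526 + 612))/(4302 + (195 - 25)) = (-3262 - 914)/(4302 + 170) = -4176/4472 = -4176*1/4472 = -522/559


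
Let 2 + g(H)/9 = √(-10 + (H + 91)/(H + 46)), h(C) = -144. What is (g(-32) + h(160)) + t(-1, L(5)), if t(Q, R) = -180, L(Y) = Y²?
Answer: -342 + 81*I*√14/14 ≈ -342.0 + 21.648*I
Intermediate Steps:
g(H) = -18 + 9*√(-10 + (91 + H)/(46 + H)) (g(H) = -18 + 9*√(-10 + (H + 91)/(H + 46)) = -18 + 9*√(-10 + (91 + H)/(46 + H)))
(g(-32) + h(160)) + t(-1, L(5)) = ((-18 + 27*√((-41 - 1*(-32))/(46 - 32))) - 144) - 180 = ((-18 + 27*√((-41 + 32)/14)) - 144) - 180 = ((-18 + 27*√((1/14)*(-9))) - 144) - 180 = ((-18 + 27*√(-9/14)) - 144) - 180 = ((-18 + 27*(3*I*√14/14)) - 144) - 180 = ((-18 + 81*I*√14/14) - 144) - 180 = (-162 + 81*I*√14/14) - 180 = -342 + 81*I*√14/14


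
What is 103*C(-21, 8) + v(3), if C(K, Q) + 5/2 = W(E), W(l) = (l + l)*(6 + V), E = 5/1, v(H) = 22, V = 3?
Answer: 18069/2 ≈ 9034.5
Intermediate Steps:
E = 5 (E = 5*1 = 5)
W(l) = 18*l (W(l) = (l + l)*(6 + 3) = (2*l)*9 = 18*l)
C(K, Q) = 175/2 (C(K, Q) = -5/2 + 18*5 = -5/2 + 90 = 175/2)
103*C(-21, 8) + v(3) = 103*(175/2) + 22 = 18025/2 + 22 = 18069/2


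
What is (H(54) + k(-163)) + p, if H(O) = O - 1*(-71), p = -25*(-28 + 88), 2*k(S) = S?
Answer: -2913/2 ≈ -1456.5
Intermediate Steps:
k(S) = S/2
p = -1500 (p = -25*60 = -1500)
H(O) = 71 + O (H(O) = O + 71 = 71 + O)
(H(54) + k(-163)) + p = ((71 + 54) + (½)*(-163)) - 1500 = (125 - 163/2) - 1500 = 87/2 - 1500 = -2913/2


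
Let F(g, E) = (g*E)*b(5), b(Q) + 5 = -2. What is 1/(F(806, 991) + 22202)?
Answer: -1/5569020 ≈ -1.7956e-7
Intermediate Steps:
b(Q) = -7 (b(Q) = -5 - 2 = -7)
F(g, E) = -7*E*g (F(g, E) = (g*E)*(-7) = (E*g)*(-7) = -7*E*g)
1/(F(806, 991) + 22202) = 1/(-7*991*806 + 22202) = 1/(-5591222 + 22202) = 1/(-5569020) = -1/5569020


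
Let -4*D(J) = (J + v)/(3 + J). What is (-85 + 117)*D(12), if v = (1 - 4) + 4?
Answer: -104/15 ≈ -6.9333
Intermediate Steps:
v = 1 (v = -3 + 4 = 1)
D(J) = -(1 + J)/(4*(3 + J)) (D(J) = -(J + 1)/(4*(3 + J)) = -(1 + J)/(4*(3 + J)))
(-85 + 117)*D(12) = (-85 + 117)*((-1 - 1*12)/(4*(3 + 12))) = 32*((¼)*(-1 - 12)/15) = 32*((¼)*(1/15)*(-13)) = 32*(-13/60) = -104/15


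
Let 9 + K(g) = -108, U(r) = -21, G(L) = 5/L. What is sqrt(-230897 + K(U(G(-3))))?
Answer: I*sqrt(231014) ≈ 480.64*I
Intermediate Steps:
K(g) = -117 (K(g) = -9 - 108 = -117)
sqrt(-230897 + K(U(G(-3)))) = sqrt(-230897 - 117) = sqrt(-231014) = I*sqrt(231014)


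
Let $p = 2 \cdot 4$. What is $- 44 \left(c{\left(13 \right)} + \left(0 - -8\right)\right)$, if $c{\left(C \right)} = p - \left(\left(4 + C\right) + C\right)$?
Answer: $616$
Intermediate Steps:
$p = 8$
$c{\left(C \right)} = 4 - 2 C$ ($c{\left(C \right)} = 8 - \left(\left(4 + C\right) + C\right) = 8 - \left(4 + 2 C\right) = 4 - 2 C$)
$- 44 \left(c{\left(13 \right)} + \left(0 - -8\right)\right) = - 44 \left(\left(4 - 26\right) + \left(0 - -8\right)\right) = - 44 \left(\left(4 - 26\right) + \left(0 + 8\right)\right) = - 44 \left(-22 + 8\right) = \left(-44\right) \left(-14\right) = 616$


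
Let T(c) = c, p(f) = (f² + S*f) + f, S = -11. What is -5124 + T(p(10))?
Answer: -5124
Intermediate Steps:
p(f) = f² - 10*f (p(f) = (f² - 11*f) + f = f² - 10*f)
-5124 + T(p(10)) = -5124 + 10*(-10 + 10) = -5124 + 10*0 = -5124 + 0 = -5124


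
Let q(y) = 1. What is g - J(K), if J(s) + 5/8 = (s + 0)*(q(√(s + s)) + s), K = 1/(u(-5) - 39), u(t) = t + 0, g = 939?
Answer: 1819157/1936 ≈ 939.65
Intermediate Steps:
u(t) = t
K = -1/44 (K = 1/(-5 - 39) = 1/(-44) = -1/44 ≈ -0.022727)
J(s) = -5/8 + s*(1 + s) (J(s) = -5/8 + (s + 0)*(1 + s) = -5/8 + s*(1 + s))
g - J(K) = 939 - (-5/8 - 1/44 + (-1/44)²) = 939 - (-5/8 - 1/44 + 1/1936) = 939 - 1*(-1253/1936) = 939 + 1253/1936 = 1819157/1936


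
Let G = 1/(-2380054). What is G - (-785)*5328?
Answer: 9954528253919/2380054 ≈ 4.1825e+6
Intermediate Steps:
G = -1/2380054 ≈ -4.2016e-7
G - (-785)*5328 = -1/2380054 - (-785)*5328 = -1/2380054 - 1*(-4182480) = -1/2380054 + 4182480 = 9954528253919/2380054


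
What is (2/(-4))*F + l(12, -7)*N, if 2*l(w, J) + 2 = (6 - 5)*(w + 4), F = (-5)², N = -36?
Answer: -529/2 ≈ -264.50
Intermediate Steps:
F = 25
l(w, J) = 1 + w/2 (l(w, J) = -1 + ((6 - 5)*(w + 4))/2 = -1 + (1*(4 + w))/2 = -1 + (4 + w)/2 = -1 + (2 + w/2) = 1 + w/2)
(2/(-4))*F + l(12, -7)*N = (2/(-4))*25 + (1 + (½)*12)*(-36) = -¼*2*25 + (1 + 6)*(-36) = -½*25 + 7*(-36) = -25/2 - 252 = -529/2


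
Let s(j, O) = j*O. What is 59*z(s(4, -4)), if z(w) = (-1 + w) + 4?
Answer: -767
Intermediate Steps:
s(j, O) = O*j
z(w) = 3 + w
59*z(s(4, -4)) = 59*(3 - 4*4) = 59*(3 - 16) = 59*(-13) = -767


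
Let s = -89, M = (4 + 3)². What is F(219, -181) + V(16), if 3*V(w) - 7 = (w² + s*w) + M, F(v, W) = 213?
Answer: -473/3 ≈ -157.67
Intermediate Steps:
M = 49 (M = 7² = 49)
V(w) = 56/3 - 89*w/3 + w²/3 (V(w) = 7/3 + ((w² - 89*w) + 49)/3 = 7/3 + (49 + w² - 89*w)/3 = 7/3 + (49/3 - 89*w/3 + w²/3) = 56/3 - 89*w/3 + w²/3)
F(219, -181) + V(16) = 213 + (56/3 - 89/3*16 + (⅓)*16²) = 213 + (56/3 - 1424/3 + (⅓)*256) = 213 + (56/3 - 1424/3 + 256/3) = 213 - 1112/3 = -473/3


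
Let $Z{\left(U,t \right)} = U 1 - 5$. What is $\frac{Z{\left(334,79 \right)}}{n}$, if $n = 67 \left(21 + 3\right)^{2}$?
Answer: $\frac{329}{38592} \approx 0.0085251$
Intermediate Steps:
$Z{\left(U,t \right)} = -5 + U$ ($Z{\left(U,t \right)} = U - 5 = -5 + U$)
$n = 38592$ ($n = 67 \cdot 24^{2} = 67 \cdot 576 = 38592$)
$\frac{Z{\left(334,79 \right)}}{n} = \frac{-5 + 334}{38592} = 329 \cdot \frac{1}{38592} = \frac{329}{38592}$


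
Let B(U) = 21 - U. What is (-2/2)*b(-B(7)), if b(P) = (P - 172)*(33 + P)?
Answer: 3534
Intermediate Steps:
b(P) = (-172 + P)*(33 + P)
(-2/2)*b(-B(7)) = (-2/2)*(-5676 + (-(21 - 1*7))**2 - (-139)*(21 - 1*7)) = (-2*1/2)*(-5676 + (-(21 - 7))**2 - (-139)*(21 - 7)) = -(-5676 + (-1*14)**2 - (-139)*14) = -(-5676 + (-14)**2 - 139*(-14)) = -(-5676 + 196 + 1946) = -1*(-3534) = 3534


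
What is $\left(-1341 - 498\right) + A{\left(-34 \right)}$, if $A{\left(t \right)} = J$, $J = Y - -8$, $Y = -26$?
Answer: $-1857$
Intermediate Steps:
$J = -18$ ($J = -26 - -8 = -26 + 8 = -18$)
$A{\left(t \right)} = -18$
$\left(-1341 - 498\right) + A{\left(-34 \right)} = \left(-1341 - 498\right) - 18 = -1839 - 18 = -1857$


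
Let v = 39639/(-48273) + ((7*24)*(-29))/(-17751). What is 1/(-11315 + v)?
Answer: -95210447/1077358257342 ≈ -8.8374e-5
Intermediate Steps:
v = -52049537/95210447 (v = 39639*(-1/48273) + (168*(-29))*(-1/17751) = -13213/16091 - 4872*(-1/17751) = -13213/16091 + 1624/5917 = -52049537/95210447 ≈ -0.54668)
1/(-11315 + v) = 1/(-11315 - 52049537/95210447) = 1/(-1077358257342/95210447) = -95210447/1077358257342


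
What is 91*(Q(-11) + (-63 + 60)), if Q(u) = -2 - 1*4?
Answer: -819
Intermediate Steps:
Q(u) = -6 (Q(u) = -2 - 4 = -6)
91*(Q(-11) + (-63 + 60)) = 91*(-6 + (-63 + 60)) = 91*(-6 - 3) = 91*(-9) = -819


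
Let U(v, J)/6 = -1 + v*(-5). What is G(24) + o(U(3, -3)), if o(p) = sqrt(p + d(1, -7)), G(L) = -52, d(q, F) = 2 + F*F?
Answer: -52 + 3*I*sqrt(5) ≈ -52.0 + 6.7082*I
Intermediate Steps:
U(v, J) = -6 - 30*v (U(v, J) = 6*(-1 + v*(-5)) = 6*(-1 - 5*v) = -6 - 30*v)
d(q, F) = 2 + F**2
o(p) = sqrt(51 + p) (o(p) = sqrt(p + (2 + (-7)**2)) = sqrt(p + (2 + 49)) = sqrt(p + 51) = sqrt(51 + p))
G(24) + o(U(3, -3)) = -52 + sqrt(51 + (-6 - 30*3)) = -52 + sqrt(51 + (-6 - 90)) = -52 + sqrt(51 - 96) = -52 + sqrt(-45) = -52 + 3*I*sqrt(5)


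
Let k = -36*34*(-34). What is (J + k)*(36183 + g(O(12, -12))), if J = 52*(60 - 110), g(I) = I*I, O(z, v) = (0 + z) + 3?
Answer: 1420494528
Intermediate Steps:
O(z, v) = 3 + z (O(z, v) = z + 3 = 3 + z)
g(I) = I²
J = -2600 (J = 52*(-50) = -2600)
k = 41616 (k = -1224*(-34) = 41616)
(J + k)*(36183 + g(O(12, -12))) = (-2600 + 41616)*(36183 + (3 + 12)²) = 39016*(36183 + 15²) = 39016*(36183 + 225) = 39016*36408 = 1420494528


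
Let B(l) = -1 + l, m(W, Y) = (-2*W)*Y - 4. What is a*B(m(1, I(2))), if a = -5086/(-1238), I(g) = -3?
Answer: 2543/619 ≈ 4.1082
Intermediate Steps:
m(W, Y) = -4 - 2*W*Y (m(W, Y) = -2*W*Y - 4 = -4 - 2*W*Y)
a = 2543/619 (a = -5086*(-1/1238) = 2543/619 ≈ 4.1082)
a*B(m(1, I(2))) = 2543*(-1 + (-4 - 2*1*(-3)))/619 = 2543*(-1 + (-4 + 6))/619 = 2543*(-1 + 2)/619 = (2543/619)*1 = 2543/619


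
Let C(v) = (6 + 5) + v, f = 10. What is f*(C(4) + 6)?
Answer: 210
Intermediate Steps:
C(v) = 11 + v
f*(C(4) + 6) = 10*((11 + 4) + 6) = 10*(15 + 6) = 10*21 = 210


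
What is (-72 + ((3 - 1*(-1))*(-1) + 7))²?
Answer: 4761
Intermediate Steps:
(-72 + ((3 - 1*(-1))*(-1) + 7))² = (-72 + ((3 + 1)*(-1) + 7))² = (-72 + (4*(-1) + 7))² = (-72 + (-4 + 7))² = (-72 + 3)² = (-69)² = 4761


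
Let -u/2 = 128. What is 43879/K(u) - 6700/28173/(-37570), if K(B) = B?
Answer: -4644414751199/27096566016 ≈ -171.40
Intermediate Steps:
u = -256 (u = -2*128 = -256)
43879/K(u) - 6700/28173/(-37570) = 43879/(-256) - 6700/28173/(-37570) = 43879*(-1/256) - 6700*1/28173*(-1/37570) = -43879/256 - 6700/28173*(-1/37570) = -43879/256 + 670/105845961 = -4644414751199/27096566016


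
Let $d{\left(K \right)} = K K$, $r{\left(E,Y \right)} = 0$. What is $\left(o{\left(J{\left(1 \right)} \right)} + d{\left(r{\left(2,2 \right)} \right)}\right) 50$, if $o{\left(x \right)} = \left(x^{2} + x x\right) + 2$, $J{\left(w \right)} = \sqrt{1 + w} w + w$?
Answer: $400 + 200 \sqrt{2} \approx 682.84$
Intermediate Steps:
$J{\left(w \right)} = w + w \sqrt{1 + w}$ ($J{\left(w \right)} = w \sqrt{1 + w} + w = w + w \sqrt{1 + w}$)
$o{\left(x \right)} = 2 + 2 x^{2}$ ($o{\left(x \right)} = \left(x^{2} + x^{2}\right) + 2 = 2 x^{2} + 2 = 2 + 2 x^{2}$)
$d{\left(K \right)} = K^{2}$
$\left(o{\left(J{\left(1 \right)} \right)} + d{\left(r{\left(2,2 \right)} \right)}\right) 50 = \left(\left(2 + 2 \left(1 \left(1 + \sqrt{1 + 1}\right)\right)^{2}\right) + 0^{2}\right) 50 = \left(\left(2 + 2 \left(1 \left(1 + \sqrt{2}\right)\right)^{2}\right) + 0\right) 50 = \left(\left(2 + 2 \left(1 + \sqrt{2}\right)^{2}\right) + 0\right) 50 = \left(2 + 2 \left(1 + \sqrt{2}\right)^{2}\right) 50 = 100 + 100 \left(1 + \sqrt{2}\right)^{2}$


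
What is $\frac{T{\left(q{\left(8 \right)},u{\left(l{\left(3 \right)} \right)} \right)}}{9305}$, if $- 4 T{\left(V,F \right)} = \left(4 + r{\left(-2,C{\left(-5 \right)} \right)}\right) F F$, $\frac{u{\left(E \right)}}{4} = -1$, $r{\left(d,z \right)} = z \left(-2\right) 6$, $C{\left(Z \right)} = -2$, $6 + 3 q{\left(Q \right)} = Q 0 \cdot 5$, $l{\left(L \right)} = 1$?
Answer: $- \frac{112}{9305} \approx -0.012037$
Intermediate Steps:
$q{\left(Q \right)} = -2$ ($q{\left(Q \right)} = -2 + \frac{Q 0 \cdot 5}{3} = -2 + \frac{0 \cdot 5}{3} = -2 + \frac{1}{3} \cdot 0 = -2 + 0 = -2$)
$r{\left(d,z \right)} = - 12 z$ ($r{\left(d,z \right)} = - 2 z 6 = - 12 z$)
$u{\left(E \right)} = -4$ ($u{\left(E \right)} = 4 \left(-1\right) = -4$)
$T{\left(V,F \right)} = - 7 F^{2}$ ($T{\left(V,F \right)} = - \frac{\left(4 - -24\right) F F}{4} = - \frac{\left(4 + 24\right) F F}{4} = - \frac{28 F F}{4} = - \frac{28 F^{2}}{4} = - 7 F^{2}$)
$\frac{T{\left(q{\left(8 \right)},u{\left(l{\left(3 \right)} \right)} \right)}}{9305} = \frac{\left(-7\right) \left(-4\right)^{2}}{9305} = \left(-7\right) 16 \cdot \frac{1}{9305} = \left(-112\right) \frac{1}{9305} = - \frac{112}{9305}$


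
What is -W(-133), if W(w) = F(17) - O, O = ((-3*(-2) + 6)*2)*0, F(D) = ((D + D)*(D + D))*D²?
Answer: -334084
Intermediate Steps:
F(D) = 4*D⁴ (F(D) = ((2*D)*(2*D))*D² = (4*D²)*D² = 4*D⁴)
O = 0 (O = ((6 + 6)*2)*0 = (12*2)*0 = 24*0 = 0)
W(w) = 334084 (W(w) = 4*17⁴ - 1*0 = 4*83521 + 0 = 334084 + 0 = 334084)
-W(-133) = -1*334084 = -334084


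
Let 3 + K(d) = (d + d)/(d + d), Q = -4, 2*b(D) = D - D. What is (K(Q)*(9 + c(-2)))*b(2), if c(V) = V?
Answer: 0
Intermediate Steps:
b(D) = 0 (b(D) = (D - D)/2 = (½)*0 = 0)
K(d) = -2 (K(d) = -3 + (d + d)/(d + d) = -3 + (2*d)/((2*d)) = -3 + (2*d)*(1/(2*d)) = -3 + 1 = -2)
(K(Q)*(9 + c(-2)))*b(2) = -2*(9 - 2)*0 = -2*7*0 = -14*0 = 0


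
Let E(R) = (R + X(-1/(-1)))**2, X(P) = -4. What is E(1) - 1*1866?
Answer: -1857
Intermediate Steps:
E(R) = (-4 + R)**2 (E(R) = (R - 4)**2 = (-4 + R)**2)
E(1) - 1*1866 = (-4 + 1)**2 - 1*1866 = (-3)**2 - 1866 = 9 - 1866 = -1857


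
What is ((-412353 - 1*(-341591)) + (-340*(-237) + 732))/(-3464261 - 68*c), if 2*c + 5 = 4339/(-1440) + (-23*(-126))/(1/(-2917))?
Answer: 7596000/204446775923 ≈ 3.7154e-5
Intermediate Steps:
c = -12173002579/2880 (c = -5/2 + (4339/(-1440) + (-23*(-126))/(1/(-2917)))/2 = -5/2 + (4339*(-1/1440) + 2898/(-1/2917))/2 = -5/2 + (-4339/1440 + 2898*(-2917))/2 = -5/2 + (-4339/1440 - 8453466)/2 = -5/2 + (1/2)*(-12172995379/1440) = -5/2 - 12172995379/2880 = -12173002579/2880 ≈ -4.2267e+6)
((-412353 - 1*(-341591)) + (-340*(-237) + 732))/(-3464261 - 68*c) = ((-412353 - 1*(-341591)) + (-340*(-237) + 732))/(-3464261 - 68*(-12173002579/2880)) = ((-412353 + 341591) + (80580 + 732))/(-3464261 + 206941043843/720) = (-70762 + 81312)/(204446775923/720) = 10550*(720/204446775923) = 7596000/204446775923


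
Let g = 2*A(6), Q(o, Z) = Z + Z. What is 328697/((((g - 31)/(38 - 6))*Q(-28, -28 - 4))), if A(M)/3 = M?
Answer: -328697/10 ≈ -32870.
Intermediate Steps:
A(M) = 3*M
Q(o, Z) = 2*Z
g = 36 (g = 2*(3*6) = 2*18 = 36)
328697/((((g - 31)/(38 - 6))*Q(-28, -28 - 4))) = 328697/((((36 - 31)/(38 - 6))*(2*(-28 - 4)))) = 328697/(((5/32)*(2*(-32)))) = 328697/(((5*(1/32))*(-64))) = 328697/(((5/32)*(-64))) = 328697/(-10) = 328697*(-1/10) = -328697/10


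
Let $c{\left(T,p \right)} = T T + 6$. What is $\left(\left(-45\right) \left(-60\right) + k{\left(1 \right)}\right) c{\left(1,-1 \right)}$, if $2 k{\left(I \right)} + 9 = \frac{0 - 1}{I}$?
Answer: $18865$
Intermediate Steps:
$c{\left(T,p \right)} = 6 + T^{2}$ ($c{\left(T,p \right)} = T^{2} + 6 = 6 + T^{2}$)
$k{\left(I \right)} = - \frac{9}{2} - \frac{1}{2 I}$ ($k{\left(I \right)} = - \frac{9}{2} + \frac{\left(0 - 1\right) \frac{1}{I}}{2} = - \frac{9}{2} + \frac{\left(-1\right) \frac{1}{I}}{2} = - \frac{9}{2} - \frac{1}{2 I}$)
$\left(\left(-45\right) \left(-60\right) + k{\left(1 \right)}\right) c{\left(1,-1 \right)} = \left(\left(-45\right) \left(-60\right) + \frac{-1 - 9}{2 \cdot 1}\right) \left(6 + 1^{2}\right) = \left(2700 + \frac{1}{2} \cdot 1 \left(-1 - 9\right)\right) \left(6 + 1\right) = \left(2700 + \frac{1}{2} \cdot 1 \left(-10\right)\right) 7 = \left(2700 - 5\right) 7 = 2695 \cdot 7 = 18865$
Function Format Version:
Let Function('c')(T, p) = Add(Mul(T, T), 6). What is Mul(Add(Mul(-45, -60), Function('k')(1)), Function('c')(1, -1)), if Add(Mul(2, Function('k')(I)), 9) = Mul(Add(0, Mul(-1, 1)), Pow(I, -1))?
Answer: 18865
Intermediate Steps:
Function('c')(T, p) = Add(6, Pow(T, 2)) (Function('c')(T, p) = Add(Pow(T, 2), 6) = Add(6, Pow(T, 2)))
Function('k')(I) = Add(Rational(-9, 2), Mul(Rational(-1, 2), Pow(I, -1))) (Function('k')(I) = Add(Rational(-9, 2), Mul(Rational(1, 2), Mul(Add(0, Mul(-1, 1)), Pow(I, -1)))) = Add(Rational(-9, 2), Mul(Rational(1, 2), Mul(Add(0, -1), Pow(I, -1)))) = Add(Rational(-9, 2), Mul(Rational(1, 2), Mul(-1, Pow(I, -1)))) = Add(Rational(-9, 2), Mul(Rational(-1, 2), Pow(I, -1))))
Mul(Add(Mul(-45, -60), Function('k')(1)), Function('c')(1, -1)) = Mul(Add(Mul(-45, -60), Mul(Rational(1, 2), Pow(1, -1), Add(-1, Mul(-9, 1)))), Add(6, Pow(1, 2))) = Mul(Add(2700, Mul(Rational(1, 2), 1, Add(-1, -9))), Add(6, 1)) = Mul(Add(2700, Mul(Rational(1, 2), 1, -10)), 7) = Mul(Add(2700, -5), 7) = Mul(2695, 7) = 18865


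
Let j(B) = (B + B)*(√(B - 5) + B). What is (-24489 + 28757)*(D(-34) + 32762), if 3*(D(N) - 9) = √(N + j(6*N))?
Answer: 139866628 + 4268*√(83198 - 408*I*√209)/3 ≈ 1.4028e+8 - 14537.0*I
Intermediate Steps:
j(B) = 2*B*(B + √(-5 + B)) (j(B) = (2*B)*(√(-5 + B) + B) = (2*B)*(B + √(-5 + B)) = 2*B*(B + √(-5 + B)))
D(N) = 9 + √(N + 12*N*(√(-5 + 6*N) + 6*N))/3 (D(N) = 9 + √(N + 2*(6*N)*(6*N + √(-5 + 6*N)))/3 = 9 + √(N + 2*(6*N)*(√(-5 + 6*N) + 6*N))/3 = 9 + √(N + 12*N*(√(-5 + 6*N) + 6*N))/3)
(-24489 + 28757)*(D(-34) + 32762) = (-24489 + 28757)*((9 + √(-34*(1 + 12*√(-5 + 6*(-34)) + 72*(-34)))/3) + 32762) = 4268*((9 + √(-34*(1 + 12*√(-5 - 204) - 2448))/3) + 32762) = 4268*((9 + √(-34*(1 + 12*√(-209) - 2448))/3) + 32762) = 4268*((9 + √(-34*(1 + 12*(I*√209) - 2448))/3) + 32762) = 4268*((9 + √(-34*(1 + 12*I*√209 - 2448))/3) + 32762) = 4268*((9 + √(-34*(-2447 + 12*I*√209))/3) + 32762) = 4268*((9 + √(83198 - 408*I*√209)/3) + 32762) = 4268*(32771 + √(83198 - 408*I*√209)/3) = 139866628 + 4268*√(83198 - 408*I*√209)/3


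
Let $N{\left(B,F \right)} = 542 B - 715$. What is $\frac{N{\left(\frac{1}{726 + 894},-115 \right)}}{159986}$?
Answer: $- \frac{578879}{129588660} \approx -0.004467$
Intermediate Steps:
$N{\left(B,F \right)} = -715 + 542 B$
$\frac{N{\left(\frac{1}{726 + 894},-115 \right)}}{159986} = \frac{-715 + \frac{542}{726 + 894}}{159986} = \left(-715 + \frac{542}{1620}\right) \frac{1}{159986} = \left(-715 + 542 \cdot \frac{1}{1620}\right) \frac{1}{159986} = \left(-715 + \frac{271}{810}\right) \frac{1}{159986} = \left(- \frac{578879}{810}\right) \frac{1}{159986} = - \frac{578879}{129588660}$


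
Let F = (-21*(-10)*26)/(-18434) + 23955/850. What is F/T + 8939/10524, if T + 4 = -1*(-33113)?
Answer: 17853797026193/20998683325740 ≈ 0.85023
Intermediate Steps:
F = 3361119/120530 (F = (210*26)*(-1/18434) + 23955*(1/850) = 5460*(-1/18434) + 4791/170 = -210/709 + 4791/170 = 3361119/120530 ≈ 27.886)
T = 33109 (T = -4 - 1*(-33113) = -4 + 33113 = 33109)
F/T + 8939/10524 = (3361119/120530)/33109 + 8939/10524 = (3361119/120530)*(1/33109) + 8939*(1/10524) = 3361119/3990627770 + 8939/10524 = 17853797026193/20998683325740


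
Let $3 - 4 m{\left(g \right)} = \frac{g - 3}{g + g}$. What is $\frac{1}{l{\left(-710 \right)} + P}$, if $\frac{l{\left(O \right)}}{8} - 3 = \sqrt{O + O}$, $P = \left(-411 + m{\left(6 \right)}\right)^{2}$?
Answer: $\frac{11034974464}{1858078792537841} - \frac{1048576 i \sqrt{355}}{1858078792537841} \approx 5.9389 \cdot 10^{-6} - 1.0633 \cdot 10^{-8} i$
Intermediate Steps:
$m{\left(g \right)} = \frac{3}{4} - \frac{-3 + g}{8 g}$ ($m{\left(g \right)} = \frac{3}{4} - \frac{\left(g - 3\right) \frac{1}{g + g}}{4} = \frac{3}{4} - \frac{\left(-3 + g\right) \frac{1}{2 g}}{4} = \frac{3}{4} - \frac{\frac{1}{2} \frac{1}{g} \left(-3 + g\right)}{4} = \frac{3}{4} - \frac{-3 + g}{8 g}$)
$P = \frac{43099225}{256}$ ($P = \left(-411 + \frac{3 + 5 \cdot 6}{8 \cdot 6}\right)^{2} = \left(-411 + \frac{1}{8} \cdot \frac{1}{6} \left(3 + 30\right)\right)^{2} = \left(-411 + \frac{1}{8} \cdot \frac{1}{6} \cdot 33\right)^{2} = \left(-411 + \frac{11}{16}\right)^{2} = \left(- \frac{6565}{16}\right)^{2} = \frac{43099225}{256} \approx 1.6836 \cdot 10^{5}$)
$l{\left(O \right)} = 24 + 8 \sqrt{2} \sqrt{O}$ ($l{\left(O \right)} = 24 + 8 \sqrt{O + O} = 24 + 8 \sqrt{2 O} = 24 + 8 \sqrt{2} \sqrt{O}$)
$\frac{1}{l{\left(-710 \right)} + P} = \frac{1}{\left(24 + 8 \sqrt{2} \sqrt{-710}\right) + \frac{43099225}{256}} = \frac{1}{\left(24 + 8 \sqrt{2} i \sqrt{710}\right) + \frac{43099225}{256}} = \frac{1}{\left(24 + 16 i \sqrt{355}\right) + \frac{43099225}{256}} = \frac{1}{\frac{43105369}{256} + 16 i \sqrt{355}}$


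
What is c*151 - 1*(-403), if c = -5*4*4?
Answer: -11677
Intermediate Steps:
c = -80 (c = -20*4 = -80)
c*151 - 1*(-403) = -80*151 - 1*(-403) = -12080 + 403 = -11677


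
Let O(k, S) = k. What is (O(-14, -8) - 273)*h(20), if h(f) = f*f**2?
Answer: -2296000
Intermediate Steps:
h(f) = f**3
(O(-14, -8) - 273)*h(20) = (-14 - 273)*20**3 = -287*8000 = -2296000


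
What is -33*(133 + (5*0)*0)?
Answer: -4389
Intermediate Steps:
-33*(133 + (5*0)*0) = -33*(133 + 0*0) = -33*(133 + 0) = -33*133 = -4389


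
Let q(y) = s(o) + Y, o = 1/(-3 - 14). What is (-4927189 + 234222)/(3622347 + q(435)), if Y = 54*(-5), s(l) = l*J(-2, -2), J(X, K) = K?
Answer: -79780439/61575311 ≈ -1.2957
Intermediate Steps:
o = -1/17 (o = 1/(-17) = -1/17 ≈ -0.058824)
s(l) = -2*l (s(l) = l*(-2) = -2*l)
Y = -270
q(y) = -4588/17 (q(y) = -2*(-1/17) - 270 = 2/17 - 270 = -4588/17)
(-4927189 + 234222)/(3622347 + q(435)) = (-4927189 + 234222)/(3622347 - 4588/17) = -4692967/61575311/17 = -4692967*17/61575311 = -79780439/61575311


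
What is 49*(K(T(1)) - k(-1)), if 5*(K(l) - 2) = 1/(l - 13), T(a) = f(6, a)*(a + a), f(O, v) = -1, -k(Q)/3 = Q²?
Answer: 18326/75 ≈ 244.35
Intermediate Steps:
k(Q) = -3*Q²
T(a) = -2*a (T(a) = -(a + a) = -2*a)
K(l) = 2 + 1/(5*(-13 + l)) (K(l) = 2 + 1/(5*(l - 13)) = 2 + 1/(5*(-13 + l)))
49*(K(T(1)) - k(-1)) = 49*((-129 + 10*(-2*1))/(5*(-13 - 2*1)) - (-3)*(-1)²) = 49*((-129 + 10*(-2))/(5*(-13 - 2)) - (-3)) = 49*((⅕)*(-129 - 20)/(-15) - 1*(-3)) = 49*((⅕)*(-1/15)*(-149) + 3) = 49*(149/75 + 3) = 49*(374/75) = 18326/75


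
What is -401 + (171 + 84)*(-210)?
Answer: -53951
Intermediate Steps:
-401 + (171 + 84)*(-210) = -401 + 255*(-210) = -401 - 53550 = -53951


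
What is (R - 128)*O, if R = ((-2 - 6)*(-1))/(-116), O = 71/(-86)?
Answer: 131847/1247 ≈ 105.73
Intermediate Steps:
O = -71/86 (O = 71*(-1/86) = -71/86 ≈ -0.82558)
R = -2/29 (R = -8*(-1)*(-1/116) = 8*(-1/116) = -2/29 ≈ -0.068966)
(R - 128)*O = (-2/29 - 128)*(-71/86) = -3714/29*(-71/86) = 131847/1247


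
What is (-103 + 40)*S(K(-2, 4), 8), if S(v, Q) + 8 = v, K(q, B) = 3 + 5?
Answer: 0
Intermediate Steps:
K(q, B) = 8
S(v, Q) = -8 + v
(-103 + 40)*S(K(-2, 4), 8) = (-103 + 40)*(-8 + 8) = -63*0 = 0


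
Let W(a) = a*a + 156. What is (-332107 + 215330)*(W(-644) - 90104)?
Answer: -37927768276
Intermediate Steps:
W(a) = 156 + a**2 (W(a) = a**2 + 156 = 156 + a**2)
(-332107 + 215330)*(W(-644) - 90104) = (-332107 + 215330)*((156 + (-644)**2) - 90104) = -116777*((156 + 414736) - 90104) = -116777*(414892 - 90104) = -116777*324788 = -37927768276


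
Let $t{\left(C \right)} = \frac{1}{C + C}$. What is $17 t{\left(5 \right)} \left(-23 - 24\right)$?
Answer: $- \frac{799}{10} \approx -79.9$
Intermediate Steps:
$t{\left(C \right)} = \frac{1}{2 C}$
$17 t{\left(5 \right)} \left(-23 - 24\right) = 17 \frac{1}{2 \cdot 5} \left(-23 - 24\right) = 17 \cdot \frac{1}{2} \cdot \frac{1}{5} \left(-23 - 24\right) = 17 \cdot \frac{1}{10} \left(-47\right) = \frac{17}{10} \left(-47\right) = - \frac{799}{10}$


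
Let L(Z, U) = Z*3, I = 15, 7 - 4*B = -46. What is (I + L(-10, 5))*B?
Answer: -795/4 ≈ -198.75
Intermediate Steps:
B = 53/4 (B = 7/4 - ¼*(-46) = 7/4 + 23/2 = 53/4 ≈ 13.250)
L(Z, U) = 3*Z
(I + L(-10, 5))*B = (15 + 3*(-10))*(53/4) = (15 - 30)*(53/4) = -15*53/4 = -795/4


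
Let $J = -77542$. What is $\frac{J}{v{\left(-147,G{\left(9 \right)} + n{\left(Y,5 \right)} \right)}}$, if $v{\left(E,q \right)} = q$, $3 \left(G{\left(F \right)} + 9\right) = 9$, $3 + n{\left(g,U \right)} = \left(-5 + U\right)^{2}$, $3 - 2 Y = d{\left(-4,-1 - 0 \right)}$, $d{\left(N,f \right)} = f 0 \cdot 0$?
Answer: $\frac{77542}{9} \approx 8615.8$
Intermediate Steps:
$d{\left(N,f \right)} = 0$ ($d{\left(N,f \right)} = 0 \cdot 0 = 0$)
$Y = \frac{3}{2}$ ($Y = \frac{3}{2} - 0 = \frac{3}{2} + 0 = \frac{3}{2} \approx 1.5$)
$n{\left(g,U \right)} = -3 + \left(-5 + U\right)^{2}$
$G{\left(F \right)} = -6$ ($G{\left(F \right)} = -9 + \frac{1}{3} \cdot 9 = -9 + 3 = -6$)
$\frac{J}{v{\left(-147,G{\left(9 \right)} + n{\left(Y,5 \right)} \right)}} = - \frac{77542}{-6 - \left(3 - \left(-5 + 5\right)^{2}\right)} = - \frac{77542}{-6 - \left(3 - 0^{2}\right)} = - \frac{77542}{-6 + \left(-3 + 0\right)} = - \frac{77542}{-6 - 3} = - \frac{77542}{-9} = \left(-77542\right) \left(- \frac{1}{9}\right) = \frac{77542}{9}$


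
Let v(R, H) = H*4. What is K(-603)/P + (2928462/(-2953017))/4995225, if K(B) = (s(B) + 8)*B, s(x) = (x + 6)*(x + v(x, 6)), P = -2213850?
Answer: 13665286495612294849/145139851953675450 ≈ 94.153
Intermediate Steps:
v(R, H) = 4*H
s(x) = (6 + x)*(24 + x) (s(x) = (x + 6)*(x + 4*6) = (6 + x)*(x + 24) = (6 + x)*(24 + x))
K(B) = B*(152 + B**2 + 30*B) (K(B) = ((144 + B**2 + 30*B) + 8)*B = (152 + B**2 + 30*B)*B = B*(152 + B**2 + 30*B))
K(-603)/P + (2928462/(-2953017))/4995225 = -603*(152 + (-603)**2 + 30*(-603))/(-2213850) + (2928462/(-2953017))/4995225 = -603*(152 + 363609 - 18090)*(-1/2213850) + (2928462*(-1/2953017))*(1/4995225) = -603*345671*(-1/2213850) - 976154/984339*1/4995225 = -208439613*(-1/2213850) - 976154/4916994781275 = 69479871/737950 - 976154/4916994781275 = 13665286495612294849/145139851953675450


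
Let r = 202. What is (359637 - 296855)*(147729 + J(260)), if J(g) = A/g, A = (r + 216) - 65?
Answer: 1205724951163/130 ≈ 9.2748e+9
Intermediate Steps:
A = 353 (A = (202 + 216) - 65 = 418 - 65 = 353)
J(g) = 353/g
(359637 - 296855)*(147729 + J(260)) = (359637 - 296855)*(147729 + 353/260) = 62782*(147729 + 353*(1/260)) = 62782*(147729 + 353/260) = 62782*(38409893/260) = 1205724951163/130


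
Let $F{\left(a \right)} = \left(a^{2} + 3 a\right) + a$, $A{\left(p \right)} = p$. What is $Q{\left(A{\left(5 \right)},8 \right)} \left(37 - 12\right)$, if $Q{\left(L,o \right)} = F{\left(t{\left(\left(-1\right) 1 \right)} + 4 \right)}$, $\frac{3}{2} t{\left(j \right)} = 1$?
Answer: $\frac{9100}{9} \approx 1011.1$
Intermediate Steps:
$t{\left(j \right)} = \frac{2}{3}$ ($t{\left(j \right)} = \frac{2}{3} \cdot 1 = \frac{2}{3}$)
$F{\left(a \right)} = a^{2} + 4 a$
$Q{\left(L,o \right)} = \frac{364}{9}$ ($Q{\left(L,o \right)} = \left(\frac{2}{3} + 4\right) \left(4 + \left(\frac{2}{3} + 4\right)\right) = \frac{14 \left(4 + \frac{14}{3}\right)}{3} = \frac{14}{3} \cdot \frac{26}{3} = \frac{364}{9}$)
$Q{\left(A{\left(5 \right)},8 \right)} \left(37 - 12\right) = \frac{364 \left(37 - 12\right)}{9} = \frac{364}{9} \cdot 25 = \frac{9100}{9}$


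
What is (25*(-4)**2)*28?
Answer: 11200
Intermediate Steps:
(25*(-4)**2)*28 = (25*16)*28 = 400*28 = 11200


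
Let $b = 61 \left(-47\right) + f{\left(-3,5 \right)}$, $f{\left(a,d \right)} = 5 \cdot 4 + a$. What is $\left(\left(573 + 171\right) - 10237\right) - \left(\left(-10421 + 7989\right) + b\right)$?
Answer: $-4211$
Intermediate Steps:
$f{\left(a,d \right)} = 20 + a$
$b = -2850$ ($b = 61 \left(-47\right) + \left(20 - 3\right) = -2867 + 17 = -2850$)
$\left(\left(573 + 171\right) - 10237\right) - \left(\left(-10421 + 7989\right) + b\right) = \left(\left(573 + 171\right) - 10237\right) - \left(\left(-10421 + 7989\right) - 2850\right) = \left(744 - 10237\right) - \left(-2432 - 2850\right) = -9493 - -5282 = -9493 + 5282 = -4211$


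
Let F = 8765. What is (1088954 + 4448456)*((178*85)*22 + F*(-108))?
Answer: -3398640761600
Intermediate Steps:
(1088954 + 4448456)*((178*85)*22 + F*(-108)) = (1088954 + 4448456)*((178*85)*22 + 8765*(-108)) = 5537410*(15130*22 - 946620) = 5537410*(332860 - 946620) = 5537410*(-613760) = -3398640761600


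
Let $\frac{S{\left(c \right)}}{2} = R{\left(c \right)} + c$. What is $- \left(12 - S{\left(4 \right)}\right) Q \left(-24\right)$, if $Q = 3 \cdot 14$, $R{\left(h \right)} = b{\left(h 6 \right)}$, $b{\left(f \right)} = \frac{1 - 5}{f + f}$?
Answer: $4200$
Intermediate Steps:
$b{\left(f \right)} = - \frac{2}{f}$ ($b{\left(f \right)} = - \frac{4}{2 f} = - 4 \frac{1}{2 f} = - \frac{2}{f}$)
$R{\left(h \right)} = - \frac{1}{3 h}$ ($R{\left(h \right)} = - \frac{2}{h 6} = - \frac{2}{6 h} = - 2 \frac{1}{6 h} = - \frac{1}{3 h}$)
$S{\left(c \right)} = 2 c - \frac{2}{3 c}$ ($S{\left(c \right)} = 2 \left(- \frac{1}{3 c} + c\right) = 2 \left(c - \frac{1}{3 c}\right) = 2 c - \frac{2}{3 c}$)
$Q = 42$
$- \left(12 - S{\left(4 \right)}\right) Q \left(-24\right) = - \left(12 - \left(2 \cdot 4 - \frac{2}{3 \cdot 4}\right)\right) 42 \left(-24\right) = - \left(12 - \left(8 - \frac{1}{6}\right)\right) 42 \left(-24\right) = - \left(12 - \frac{47}{6}\right) 42 \left(-24\right) = - \frac{25}{6} \cdot 42 \left(-24\right) = - 175 \left(-24\right) = \left(-1\right) \left(-4200\right) = 4200$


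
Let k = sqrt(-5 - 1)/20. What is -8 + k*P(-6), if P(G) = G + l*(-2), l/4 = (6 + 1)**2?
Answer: -8 - 199*I*sqrt(6)/10 ≈ -8.0 - 48.745*I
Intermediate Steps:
l = 196 (l = 4*(6 + 1)**2 = 4*7**2 = 4*49 = 196)
k = I*sqrt(6)/20 (k = sqrt(-6)*(1/20) = (I*sqrt(6))*(1/20) = I*sqrt(6)/20 ≈ 0.12247*I)
P(G) = -392 + G (P(G) = G + 196*(-2) = G - 392 = -392 + G)
-8 + k*P(-6) = -8 + (I*sqrt(6)/20)*(-392 - 6) = -8 + (I*sqrt(6)/20)*(-398) = -8 - 199*I*sqrt(6)/10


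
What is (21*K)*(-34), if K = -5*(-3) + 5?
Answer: -14280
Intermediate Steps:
K = 20 (K = 15 + 5 = 20)
(21*K)*(-34) = (21*20)*(-34) = 420*(-34) = -14280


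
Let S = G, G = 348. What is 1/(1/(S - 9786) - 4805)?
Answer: -9438/45349591 ≈ -0.00020812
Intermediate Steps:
S = 348
1/(1/(S - 9786) - 4805) = 1/(1/(348 - 9786) - 4805) = 1/(1/(-9438) - 4805) = 1/(-1/9438 - 4805) = 1/(-45349591/9438) = -9438/45349591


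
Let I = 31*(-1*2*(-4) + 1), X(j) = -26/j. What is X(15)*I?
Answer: -2418/5 ≈ -483.60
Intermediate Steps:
I = 279 (I = 31*(-2*(-4) + 1) = 31*(8 + 1) = 31*9 = 279)
X(15)*I = -26/15*279 = -2418/5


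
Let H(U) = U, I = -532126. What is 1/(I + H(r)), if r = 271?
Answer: -1/531855 ≈ -1.8802e-6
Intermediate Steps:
1/(I + H(r)) = 1/(-532126 + 271) = 1/(-531855) = -1/531855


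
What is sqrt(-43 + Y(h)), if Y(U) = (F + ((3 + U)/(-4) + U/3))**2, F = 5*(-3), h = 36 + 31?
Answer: sqrt(2173)/6 ≈ 7.7692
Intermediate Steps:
h = 67
F = -15
Y(U) = (-63/4 + U/12)**2 (Y(U) = (-15 + ((3 + U)/(-4) + U/3))**2 = (-15 + ((3 + U)*(-1/4) + U*(1/3)))**2 = (-15 + ((-3/4 - U/4) + U/3))**2 = (-15 + (-3/4 + U/12))**2 = (-63/4 + U/12)**2)
sqrt(-43 + Y(h)) = sqrt(-43 + (-189 + 67)**2/144) = sqrt(-43 + (1/144)*(-122)**2) = sqrt(-43 + (1/144)*14884) = sqrt(-43 + 3721/36) = sqrt(2173/36) = sqrt(2173)/6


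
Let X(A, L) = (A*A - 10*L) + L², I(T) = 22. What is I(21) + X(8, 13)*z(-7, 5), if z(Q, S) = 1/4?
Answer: 191/4 ≈ 47.750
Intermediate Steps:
z(Q, S) = ¼
X(A, L) = A² + L² - 10*L (X(A, L) = (A² - 10*L) + L² = A² + L² - 10*L)
I(21) + X(8, 13)*z(-7, 5) = 22 + (8² + 13² - 10*13)*(¼) = 22 + (64 + 169 - 130)*(¼) = 22 + 103*(¼) = 22 + 103/4 = 191/4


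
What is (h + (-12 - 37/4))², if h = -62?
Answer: 110889/16 ≈ 6930.6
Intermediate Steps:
(h + (-12 - 37/4))² = (-62 + (-12 - 37/4))² = (-62 - 85/4)² = (-333/4)² = 110889/16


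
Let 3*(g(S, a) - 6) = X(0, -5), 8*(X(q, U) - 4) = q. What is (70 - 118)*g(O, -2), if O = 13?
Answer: -352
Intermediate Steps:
X(q, U) = 4 + q/8
g(S, a) = 22/3 (g(S, a) = 6 + (4 + (⅛)*0)/3 = 6 + (4 + 0)/3 = 6 + (⅓)*4 = 6 + 4/3 = 22/3)
(70 - 118)*g(O, -2) = (70 - 118)*(22/3) = -48*22/3 = -352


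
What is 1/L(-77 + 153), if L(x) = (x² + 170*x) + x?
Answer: 1/18772 ≈ 5.3271e-5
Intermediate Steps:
L(x) = x² + 171*x
1/L(-77 + 153) = 1/((-77 + 153)*(171 + (-77 + 153))) = 1/(76*(171 + 76)) = 1/(76*247) = 1/18772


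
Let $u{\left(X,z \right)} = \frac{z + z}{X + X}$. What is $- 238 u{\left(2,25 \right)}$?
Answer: $-2975$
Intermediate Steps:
$u{\left(X,z \right)} = \frac{z}{X}$ ($u{\left(X,z \right)} = \frac{2 z}{2 X} = 2 z \frac{1}{2 X} = \frac{z}{X}$)
$- 238 u{\left(2,25 \right)} = - 238 \cdot \frac{25}{2} = - 238 \cdot 25 \cdot \frac{1}{2} = \left(-238\right) \frac{25}{2} = -2975$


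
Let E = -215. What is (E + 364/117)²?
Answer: 3636649/81 ≈ 44897.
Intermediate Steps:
(E + 364/117)² = (-215 + 364/117)² = (-215 + 364*(1/117))² = (-215 + 28/9)² = (-1907/9)² = 3636649/81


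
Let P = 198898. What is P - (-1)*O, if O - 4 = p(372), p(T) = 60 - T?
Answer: 198590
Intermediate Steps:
O = -308 (O = 4 + (60 - 1*372) = 4 + (60 - 372) = 4 - 312 = -308)
P - (-1)*O = 198898 - (-1)*(-308) = 198898 - 1*308 = 198898 - 308 = 198590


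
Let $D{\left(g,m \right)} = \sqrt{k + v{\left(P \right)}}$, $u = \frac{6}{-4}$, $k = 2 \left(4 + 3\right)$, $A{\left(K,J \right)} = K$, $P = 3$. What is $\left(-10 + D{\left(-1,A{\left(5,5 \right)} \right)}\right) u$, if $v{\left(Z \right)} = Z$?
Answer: $15 - \frac{3 \sqrt{17}}{2} \approx 8.8153$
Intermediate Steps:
$k = 14$ ($k = 2 \cdot 7 = 14$)
$u = - \frac{3}{2}$ ($u = 6 \left(- \frac{1}{4}\right) = - \frac{3}{2} \approx -1.5$)
$D{\left(g,m \right)} = \sqrt{17}$ ($D{\left(g,m \right)} = \sqrt{14 + 3} = \sqrt{17}$)
$\left(-10 + D{\left(-1,A{\left(5,5 \right)} \right)}\right) u = \left(-10 + \sqrt{17}\right) \left(- \frac{3}{2}\right) = 15 - \frac{3 \sqrt{17}}{2}$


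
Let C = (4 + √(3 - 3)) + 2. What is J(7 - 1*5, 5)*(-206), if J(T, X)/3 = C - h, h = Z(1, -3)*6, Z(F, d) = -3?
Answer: -14832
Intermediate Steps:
h = -18 (h = -3*6 = -18)
C = 6 (C = (4 + √0) + 2 = (4 + 0) + 2 = 4 + 2 = 6)
J(T, X) = 72 (J(T, X) = 3*(6 - 1*(-18)) = 3*(6 + 18) = 3*24 = 72)
J(7 - 1*5, 5)*(-206) = 72*(-206) = -14832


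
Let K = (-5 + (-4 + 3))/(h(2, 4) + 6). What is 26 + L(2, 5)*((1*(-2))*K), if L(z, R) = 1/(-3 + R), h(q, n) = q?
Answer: 107/4 ≈ 26.750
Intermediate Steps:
K = -3/4 (K = (-5 + (-4 + 3))/(2 + 6) = (-5 - 1)/8 = -6*1/8 = -3/4 ≈ -0.75000)
26 + L(2, 5)*((1*(-2))*K) = 26 + ((1*(-2))*(-3/4))/(-3 + 5) = 26 + (-2*(-3/4))/2 = 26 + (1/2)*(3/2) = 26 + 3/4 = 107/4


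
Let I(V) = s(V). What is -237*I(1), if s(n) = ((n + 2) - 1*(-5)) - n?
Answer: -1659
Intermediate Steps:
s(n) = 7 (s(n) = ((2 + n) + 5) - n = (7 + n) - n = 7)
I(V) = 7
-237*I(1) = -237*7 = -1659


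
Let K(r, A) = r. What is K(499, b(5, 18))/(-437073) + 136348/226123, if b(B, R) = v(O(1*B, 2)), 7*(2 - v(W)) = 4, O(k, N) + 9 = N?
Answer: 59481194027/98832257979 ≈ 0.60184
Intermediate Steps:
O(k, N) = -9 + N
v(W) = 10/7 (v(W) = 2 - ⅐*4 = 2 - 4/7 = 10/7)
b(B, R) = 10/7
K(499, b(5, 18))/(-437073) + 136348/226123 = 499/(-437073) + 136348/226123 = 499*(-1/437073) + 136348*(1/226123) = -499/437073 + 136348/226123 = 59481194027/98832257979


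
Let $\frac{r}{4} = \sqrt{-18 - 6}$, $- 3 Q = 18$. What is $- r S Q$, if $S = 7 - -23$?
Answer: $1440 i \sqrt{6} \approx 3527.3 i$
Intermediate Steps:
$Q = -6$ ($Q = \left(- \frac{1}{3}\right) 18 = -6$)
$S = 30$ ($S = 7 + 23 = 30$)
$r = 8 i \sqrt{6}$ ($r = 4 \sqrt{-18 - 6} = 4 \sqrt{-24} = 4 \cdot 2 i \sqrt{6} = 8 i \sqrt{6} \approx 19.596 i$)
$- r S Q = - 8 i \sqrt{6} \cdot 30 \left(-6\right) = - 240 i \sqrt{6} \left(-6\right) = - \left(-1440\right) i \sqrt{6} = 1440 i \sqrt{6}$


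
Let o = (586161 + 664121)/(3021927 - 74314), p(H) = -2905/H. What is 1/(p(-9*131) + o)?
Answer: 204425631/590405779 ≈ 0.34625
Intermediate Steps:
o = 73546/173389 (o = 1250282/2947613 = 1250282*(1/2947613) = 73546/173389 ≈ 0.42417)
1/(p(-9*131) + o) = 1/(-2905/((-9*131)) + 73546/173389) = 1/(-2905/(-1179) + 73546/173389) = 1/(-2905*(-1/1179) + 73546/173389) = 1/(2905/1179 + 73546/173389) = 1/(590405779/204425631) = 204425631/590405779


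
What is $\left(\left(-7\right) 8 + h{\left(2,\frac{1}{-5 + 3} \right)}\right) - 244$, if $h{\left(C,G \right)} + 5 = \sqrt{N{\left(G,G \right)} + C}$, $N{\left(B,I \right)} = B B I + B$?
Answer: $-305 + \frac{\sqrt{22}}{4} \approx -303.83$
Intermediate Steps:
$N{\left(B,I \right)} = B + I B^{2}$ ($N{\left(B,I \right)} = B^{2} I + B = I B^{2} + B = B + I B^{2}$)
$h{\left(C,G \right)} = -5 + \sqrt{C + G \left(1 + G^{2}\right)}$ ($h{\left(C,G \right)} = -5 + \sqrt{G \left(1 + G G\right) + C} = -5 + \sqrt{G \left(1 + G^{2}\right) + C} = -5 + \sqrt{C + G \left(1 + G^{2}\right)}$)
$\left(\left(-7\right) 8 + h{\left(2,\frac{1}{-5 + 3} \right)}\right) - 244 = \left(\left(-7\right) 8 - \left(5 - \sqrt{2 + \frac{1}{-5 + 3} + \left(\frac{1}{-5 + 3}\right)^{3}}\right)\right) - 244 = \left(-56 - \left(5 - \sqrt{2 + \frac{1}{-2} + \left(\frac{1}{-2}\right)^{3}}\right)\right) - 244 = \left(-56 - \left(5 - \sqrt{2 - \frac{1}{2} + \left(- \frac{1}{2}\right)^{3}}\right)\right) - 244 = \left(-56 - \left(5 - \sqrt{2 - \frac{1}{2} - \frac{1}{8}}\right)\right) - 244 = \left(-56 - \left(5 - \sqrt{\frac{11}{8}}\right)\right) - 244 = \left(-56 - \left(5 - \frac{\sqrt{22}}{4}\right)\right) - 244 = \left(-61 + \frac{\sqrt{22}}{4}\right) - 244 = -305 + \frac{\sqrt{22}}{4}$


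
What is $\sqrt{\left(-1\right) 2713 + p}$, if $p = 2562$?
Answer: $i \sqrt{151} \approx 12.288 i$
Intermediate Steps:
$\sqrt{\left(-1\right) 2713 + p} = \sqrt{\left(-1\right) 2713 + 2562} = \sqrt{-2713 + 2562} = \sqrt{-151} = i \sqrt{151}$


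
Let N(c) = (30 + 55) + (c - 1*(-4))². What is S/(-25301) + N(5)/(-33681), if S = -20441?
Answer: 684273355/852162981 ≈ 0.80298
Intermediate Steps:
N(c) = 85 + (4 + c)² (N(c) = 85 + (c + 4)² = 85 + (4 + c)²)
S/(-25301) + N(5)/(-33681) = -20441/(-25301) + (85 + (4 + 5)²)/(-33681) = -20441*(-1/25301) + (85 + 9²)*(-1/33681) = 20441/25301 + (85 + 81)*(-1/33681) = 20441/25301 + 166*(-1/33681) = 20441/25301 - 166/33681 = 684273355/852162981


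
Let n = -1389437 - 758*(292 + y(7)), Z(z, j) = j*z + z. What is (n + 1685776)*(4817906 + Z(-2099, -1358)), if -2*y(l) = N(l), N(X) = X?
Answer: 595330232344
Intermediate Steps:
y(l) = -l/2
Z(z, j) = z + j*z
n = -1608120 (n = -1389437 - 758*(292 - ½*7) = -1389437 - 758*(292 - 7/2) = -1389437 - 758*577/2 = -1389437 - 218683 = -1608120)
(n + 1685776)*(4817906 + Z(-2099, -1358)) = (-1608120 + 1685776)*(4817906 - 2099*(1 - 1358)) = 77656*(4817906 - 2099*(-1357)) = 77656*(4817906 + 2848343) = 77656*7666249 = 595330232344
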